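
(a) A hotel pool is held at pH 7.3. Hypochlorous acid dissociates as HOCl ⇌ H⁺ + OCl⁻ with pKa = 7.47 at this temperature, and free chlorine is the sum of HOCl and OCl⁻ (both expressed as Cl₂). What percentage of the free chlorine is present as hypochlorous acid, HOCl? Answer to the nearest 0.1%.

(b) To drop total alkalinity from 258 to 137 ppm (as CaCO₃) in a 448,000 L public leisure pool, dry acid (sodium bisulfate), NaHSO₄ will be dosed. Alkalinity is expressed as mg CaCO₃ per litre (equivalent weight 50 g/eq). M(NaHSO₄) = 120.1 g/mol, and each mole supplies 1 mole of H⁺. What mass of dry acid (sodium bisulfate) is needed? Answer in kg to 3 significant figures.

(a) 59.7%; (b) 130 kg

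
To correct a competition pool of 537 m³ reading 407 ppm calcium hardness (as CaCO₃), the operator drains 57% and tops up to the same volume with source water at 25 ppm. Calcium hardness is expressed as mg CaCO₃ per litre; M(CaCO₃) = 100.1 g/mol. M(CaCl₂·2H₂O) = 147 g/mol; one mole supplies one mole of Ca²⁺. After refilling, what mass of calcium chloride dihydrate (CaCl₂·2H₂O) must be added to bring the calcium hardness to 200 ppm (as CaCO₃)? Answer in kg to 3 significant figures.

Volume: 537 m³ = 537,000 L.
After draining 57% and refilling: 407 × 0.43 + 25 × 0.57 = 189.26 ppm.
Deficit to target: 200 − 189.26 = 10.74 mg/L.
As CaCO₃: 10.74 mg/L × 537,000 L = 5767 g; ÷ 100.1 = 57.62 mol Ca²⁺.
Mass: 57.62 × 147 = 8470 g.

8.47 kg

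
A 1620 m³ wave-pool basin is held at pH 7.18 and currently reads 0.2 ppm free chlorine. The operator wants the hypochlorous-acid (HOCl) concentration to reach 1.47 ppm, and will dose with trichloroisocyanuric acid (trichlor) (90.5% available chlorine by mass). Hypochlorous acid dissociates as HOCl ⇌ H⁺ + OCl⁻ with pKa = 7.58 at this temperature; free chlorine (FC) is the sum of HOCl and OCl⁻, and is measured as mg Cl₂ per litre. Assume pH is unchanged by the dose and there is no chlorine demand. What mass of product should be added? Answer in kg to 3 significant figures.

3.32 kg

Volume: 1620 m³ = 1,620,000 L.
[OCl⁻]/[HOCl] = 10^(pH − pKa) = 10^(7.18 − 7.58) = 0.3981; fraction as HOCl = 1/(1 + 0.3981) = 0.7153.
Free chlorine required for 1.47 ppm HOCl: 1.47 / 0.7153 = 2.055 ppm.
FC to add: 2.055 − 0.2 = 1.855 mg/L as Cl₂.
Cl₂ equivalent: 1.855 mg/L × 1,620,000 L = 3005 g.
Product at 90.5% available Cl: 3005 / 0.905 = 3321 g.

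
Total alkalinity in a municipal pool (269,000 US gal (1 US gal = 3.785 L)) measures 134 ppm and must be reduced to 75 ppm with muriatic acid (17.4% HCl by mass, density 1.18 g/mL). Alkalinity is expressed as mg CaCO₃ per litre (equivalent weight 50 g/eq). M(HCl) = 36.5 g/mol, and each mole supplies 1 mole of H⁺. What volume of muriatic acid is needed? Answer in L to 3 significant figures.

Volume: 269,000 US gal × 3.785 L/gal = 1,018,165 L.
Alkalinity to neutralize: (134 − 75) = 59 mg/L as CaCO₃ × 1,018,165 L = 60,070 g as CaCO₃.
Equivalents of H⁺ required: 60,070 ÷ 50 g/eq = 1201 eq = 1201 mol HCl.
Mass of HCl: 1201 × 36.5 = 43,850 g.
Mass of 17.4% solution: 43,850 / 0.174 = 252,000 g.
Volume: 252,000 g ÷ 1.18 g/mL = 213,600 mL.

214 L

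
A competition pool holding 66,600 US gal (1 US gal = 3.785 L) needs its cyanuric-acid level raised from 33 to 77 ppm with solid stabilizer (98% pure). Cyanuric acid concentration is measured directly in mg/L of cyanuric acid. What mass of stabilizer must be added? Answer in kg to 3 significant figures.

Volume: 66,600 US gal × 3.785 L/gal = 252,081 L.
CYA to add: (77 − 33) = 44 mg/L × 252,081 L = 11,090 g cyanuric acid.
At 98% purity: 11,090 / 0.98 = 11,320 g product.

11.3 kg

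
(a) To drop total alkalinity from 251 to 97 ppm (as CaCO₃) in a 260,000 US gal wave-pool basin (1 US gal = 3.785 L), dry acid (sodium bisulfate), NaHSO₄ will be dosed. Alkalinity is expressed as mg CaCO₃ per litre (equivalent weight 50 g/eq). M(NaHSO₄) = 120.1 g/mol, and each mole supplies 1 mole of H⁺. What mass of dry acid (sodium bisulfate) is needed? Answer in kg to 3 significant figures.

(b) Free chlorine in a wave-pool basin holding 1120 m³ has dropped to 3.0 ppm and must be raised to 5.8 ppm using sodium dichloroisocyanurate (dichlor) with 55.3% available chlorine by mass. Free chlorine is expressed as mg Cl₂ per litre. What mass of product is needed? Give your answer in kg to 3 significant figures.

(a) 364 kg; (b) 5.67 kg

(a) Volume: 260,000 US gal × 3.785 L/gal = 984,100 L.
(a) Alkalinity to neutralize: (251 − 97) = 154 mg/L as CaCO₃ × 984,100 L = 151,600 g as CaCO₃.
(a) Equivalents of H⁺ required: 151,600 ÷ 50 g/eq = 3031 eq = 3031 mol NaHSO₄.
(a) Mass of NaHSO₄: 3031 × 120.1 = 364,000 g.

(b) Volume: 1120 m³ = 1,120,000 L.
(b) Chlorine deficit: 5.8 − 3.0 = 2.8 ppm = 2.8 mg/L as Cl₂.
(b) Cl₂ equivalent needed: 2.8 mg/L × 1,120,000 L = 3,136,000 mg = 3136 g.
(b) Product at 55.3% available chlorine: 3136 / 0.553 = 5671 g.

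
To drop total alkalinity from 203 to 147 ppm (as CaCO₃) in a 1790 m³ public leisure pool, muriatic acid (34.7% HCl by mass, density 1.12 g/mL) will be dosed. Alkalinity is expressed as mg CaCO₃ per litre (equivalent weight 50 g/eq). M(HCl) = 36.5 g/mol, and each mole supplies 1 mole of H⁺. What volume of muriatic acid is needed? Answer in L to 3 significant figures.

Volume: 1790 m³ = 1,790,000 L.
Alkalinity to neutralize: (203 − 147) = 56 mg/L as CaCO₃ × 1,790,000 L = 100,200 g as CaCO₃.
Equivalents of H⁺ required: 100,200 ÷ 50 g/eq = 2005 eq = 2005 mol HCl.
Mass of HCl: 2005 × 36.5 = 73,180 g.
Mass of 34.7% solution: 73,180 / 0.347 = 210,900 g.
Volume: 210,900 g ÷ 1.12 g/mL = 188,300 mL.

188 L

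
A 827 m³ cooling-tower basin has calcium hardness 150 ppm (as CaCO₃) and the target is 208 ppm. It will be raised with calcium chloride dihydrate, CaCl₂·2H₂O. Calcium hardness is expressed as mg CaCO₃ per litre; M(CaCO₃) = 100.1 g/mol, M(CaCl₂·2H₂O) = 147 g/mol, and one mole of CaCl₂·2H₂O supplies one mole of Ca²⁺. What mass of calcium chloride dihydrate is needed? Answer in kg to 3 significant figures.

Volume: 827 m³ = 827,000 L.
Hardness to add: (208 − 150) = 58 mg/L as CaCO₃ × 827,000 L = 47,970 g as CaCO₃.
Moles of Ca²⁺ (1 mol Ca²⁺ ≡ 1 mol CaCO₃): 47,970 / 100.1 g/mol = 479.2 mol.
Mass of CaCl₂·2H₂O: 479.2 × 147 = 70,440 g.

70.4 kg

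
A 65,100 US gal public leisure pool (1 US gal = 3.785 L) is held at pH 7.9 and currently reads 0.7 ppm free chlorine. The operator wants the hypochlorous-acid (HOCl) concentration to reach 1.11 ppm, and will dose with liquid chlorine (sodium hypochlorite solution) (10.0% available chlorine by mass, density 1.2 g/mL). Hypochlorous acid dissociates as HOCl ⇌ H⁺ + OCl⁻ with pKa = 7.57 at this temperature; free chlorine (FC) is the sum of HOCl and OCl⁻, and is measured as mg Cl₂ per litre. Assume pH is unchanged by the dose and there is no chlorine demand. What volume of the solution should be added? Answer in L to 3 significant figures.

5.71 L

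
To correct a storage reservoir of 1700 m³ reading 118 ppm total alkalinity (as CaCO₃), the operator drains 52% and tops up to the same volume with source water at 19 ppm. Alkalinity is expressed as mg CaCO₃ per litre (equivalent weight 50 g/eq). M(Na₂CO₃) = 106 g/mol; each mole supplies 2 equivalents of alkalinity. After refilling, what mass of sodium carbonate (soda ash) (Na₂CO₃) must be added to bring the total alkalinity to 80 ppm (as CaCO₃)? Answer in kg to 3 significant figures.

Volume: 1700 m³ = 1,700,000 L.
After draining 52% and refilling: 118 × 0.48 + 19 × 0.52 = 66.52 ppm.
Deficit to target: 80 − 66.52 = 13.48 mg/L.
As CaCO₃: 13.48 mg/L × 1,700,000 L = 22,920 g; ÷ 50 g/eq ÷ 2 = 229.2 mol Na₂CO₃.
Mass: 229.2 × 106 = 24,290 g.

24.3 kg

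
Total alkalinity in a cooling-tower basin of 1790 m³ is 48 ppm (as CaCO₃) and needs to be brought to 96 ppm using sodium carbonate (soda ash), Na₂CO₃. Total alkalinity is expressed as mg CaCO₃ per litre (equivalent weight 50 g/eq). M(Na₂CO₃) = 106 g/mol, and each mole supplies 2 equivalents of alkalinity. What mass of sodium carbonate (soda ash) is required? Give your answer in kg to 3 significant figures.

Volume: 1790 m³ = 1,790,000 L.
Alkalinity to add: (96 − 48) = 48 mg/L as CaCO₃ × 1,790,000 L = 85,920 g as CaCO₃.
Equivalents: 85,920 g ÷ 50 g/eq = 1718 eq.
Each mole of Na₂CO₃ supplies 2 eq, so 1718 / 2 = 859.2 mol.
Mass: 859.2 mol × 106 g/mol = 91,080 g.

91.1 kg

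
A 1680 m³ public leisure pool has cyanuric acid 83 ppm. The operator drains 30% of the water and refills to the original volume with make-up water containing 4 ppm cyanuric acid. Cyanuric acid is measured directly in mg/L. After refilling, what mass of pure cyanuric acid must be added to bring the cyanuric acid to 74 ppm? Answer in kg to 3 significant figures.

24.7 kg

Volume: 1680 m³ = 1,680,000 L.
After draining 30% and refilling: 83 × 0.70 + 4 × 0.30 = 59.3 ppm.
Deficit to target: 74 − 59.3 = 14.7 mg/L.
Mass: 14.7 mg/L × 1,680,000 L = 24,700 g cyanuric acid.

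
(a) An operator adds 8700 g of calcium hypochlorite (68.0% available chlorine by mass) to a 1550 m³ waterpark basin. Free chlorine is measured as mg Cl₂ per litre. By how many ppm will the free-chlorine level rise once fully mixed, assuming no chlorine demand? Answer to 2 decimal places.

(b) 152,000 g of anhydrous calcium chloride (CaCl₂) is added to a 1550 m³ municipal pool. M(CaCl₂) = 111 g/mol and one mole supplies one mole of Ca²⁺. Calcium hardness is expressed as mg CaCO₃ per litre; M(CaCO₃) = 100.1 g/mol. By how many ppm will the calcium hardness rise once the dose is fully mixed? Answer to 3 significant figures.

(a) Volume: 1550 m³ = 1,550,000 L.
(a) Available chlorine delivered: 8700 g × 0.68 = 5916 g as Cl₂.
(a) Concentration rise: 5916 g / 1,550,000 L = 3.817 mg/L = 3.82 ppm.

(b) Volume: 1550 m³ = 1,550,000 L.
(b) Moles of Ca²⁺: 152,000 g ÷ 111 g/mol = 1369 mol.
(b) As CaCO₃: 1369 mol × 100.1 g/mol = 137,100 g.
(b) Rise: 137,100 g / 1,550,000 L × 1000 = 88.43 mg/L.

(a) 3.82 ppm; (b) 88.4 ppm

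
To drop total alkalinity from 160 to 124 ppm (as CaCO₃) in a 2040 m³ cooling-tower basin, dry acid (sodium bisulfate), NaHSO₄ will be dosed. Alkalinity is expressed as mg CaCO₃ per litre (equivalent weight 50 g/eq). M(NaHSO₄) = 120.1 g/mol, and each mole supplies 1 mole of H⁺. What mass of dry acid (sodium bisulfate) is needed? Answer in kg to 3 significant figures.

176 kg

Volume: 2040 m³ = 2,040,000 L.
Alkalinity to neutralize: (160 − 124) = 36 mg/L as CaCO₃ × 2,040,000 L = 73,440 g as CaCO₃.
Equivalents of H⁺ required: 73,440 ÷ 50 g/eq = 1469 eq = 1469 mol NaHSO₄.
Mass of NaHSO₄: 1469 × 120.1 = 176,400 g.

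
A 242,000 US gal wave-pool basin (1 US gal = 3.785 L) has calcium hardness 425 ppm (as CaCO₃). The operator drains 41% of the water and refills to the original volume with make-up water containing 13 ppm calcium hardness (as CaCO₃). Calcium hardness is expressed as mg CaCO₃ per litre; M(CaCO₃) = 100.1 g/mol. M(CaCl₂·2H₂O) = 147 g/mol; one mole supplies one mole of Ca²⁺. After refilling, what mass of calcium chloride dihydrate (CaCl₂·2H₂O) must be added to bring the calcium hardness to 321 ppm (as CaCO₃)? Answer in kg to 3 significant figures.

Volume: 242,000 US gal × 3.785 L/gal = 915,970 L.
After draining 41% and refilling: 425 × 0.59 + 13 × 0.41 = 256.08 ppm.
Deficit to target: 321 − 256.08 = 64.92 mg/L.
As CaCO₃: 64.92 mg/L × 915,970 L = 59,460 g; ÷ 100.1 = 594.1 mol Ca²⁺.
Mass: 594.1 × 147 = 87,330 g.

87.3 kg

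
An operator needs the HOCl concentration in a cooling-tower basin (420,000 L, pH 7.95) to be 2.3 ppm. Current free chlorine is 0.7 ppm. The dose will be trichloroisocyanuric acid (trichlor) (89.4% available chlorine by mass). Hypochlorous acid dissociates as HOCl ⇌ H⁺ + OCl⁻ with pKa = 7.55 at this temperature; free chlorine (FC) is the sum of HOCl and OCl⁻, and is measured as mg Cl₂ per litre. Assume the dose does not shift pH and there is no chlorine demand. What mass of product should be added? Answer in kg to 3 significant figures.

3.47 kg

[OCl⁻]/[HOCl] = 10^(pH − pKa) = 10^(7.95 − 7.55) = 2.512; fraction as HOCl = 1/(1 + 2.512) = 0.2847.
Free chlorine required for 2.3 ppm HOCl: 2.3 / 0.2847 = 8.077 ppm.
FC to add: 8.077 − 0.7 = 7.377 mg/L as Cl₂.
Cl₂ equivalent: 7.377 mg/L × 420,000 L = 3098 g.
Product at 89.4% available Cl: 3098 / 0.894 = 3466 g.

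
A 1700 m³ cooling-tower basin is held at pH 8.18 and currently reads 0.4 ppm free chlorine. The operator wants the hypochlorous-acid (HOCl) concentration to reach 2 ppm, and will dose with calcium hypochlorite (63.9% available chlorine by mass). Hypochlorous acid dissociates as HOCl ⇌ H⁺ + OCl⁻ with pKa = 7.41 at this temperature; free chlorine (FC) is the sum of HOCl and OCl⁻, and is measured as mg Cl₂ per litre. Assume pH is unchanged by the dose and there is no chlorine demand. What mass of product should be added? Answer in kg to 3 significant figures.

35.6 kg

Volume: 1700 m³ = 1,700,000 L.
[OCl⁻]/[HOCl] = 10^(pH − pKa) = 10^(8.18 − 7.41) = 5.888; fraction as HOCl = 1/(1 + 5.888) = 0.1452.
Free chlorine required for 2 ppm HOCl: 2 / 0.1452 = 13.78 ppm.
FC to add: 13.78 − 0.4 = 13.38 mg/L as Cl₂.
Cl₂ equivalent: 13.38 mg/L × 1,700,000 L = 22,740 g.
Product at 63.9% available Cl: 22,740 / 0.639 = 35,590 g.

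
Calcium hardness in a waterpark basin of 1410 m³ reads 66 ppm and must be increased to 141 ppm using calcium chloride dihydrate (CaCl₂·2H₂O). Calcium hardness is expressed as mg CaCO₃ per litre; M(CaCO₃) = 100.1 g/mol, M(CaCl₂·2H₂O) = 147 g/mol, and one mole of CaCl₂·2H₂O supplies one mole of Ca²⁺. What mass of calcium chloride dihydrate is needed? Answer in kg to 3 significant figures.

155 kg

Volume: 1410 m³ = 1,410,000 L.
Hardness to add: (141 − 66) = 75 mg/L as CaCO₃ × 1,410,000 L = 105,800 g as CaCO₃.
Moles of Ca²⁺ (1 mol Ca²⁺ ≡ 1 mol CaCO₃): 105,800 / 100.1 g/mol = 1056 mol.
Mass of CaCl₂·2H₂O: 1056 × 147 = 155,300 g.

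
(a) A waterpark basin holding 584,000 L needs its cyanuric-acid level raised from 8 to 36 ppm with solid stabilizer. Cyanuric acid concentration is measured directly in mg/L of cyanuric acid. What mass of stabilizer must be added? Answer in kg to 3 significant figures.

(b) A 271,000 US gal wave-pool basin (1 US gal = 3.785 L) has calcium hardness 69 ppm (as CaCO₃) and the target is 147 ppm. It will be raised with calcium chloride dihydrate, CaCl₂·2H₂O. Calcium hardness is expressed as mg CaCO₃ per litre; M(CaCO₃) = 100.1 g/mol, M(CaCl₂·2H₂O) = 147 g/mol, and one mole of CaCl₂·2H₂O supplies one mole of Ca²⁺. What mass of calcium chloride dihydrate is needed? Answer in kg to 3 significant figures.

(a) CYA to add: (36 − 8) = 28 mg/L × 584,000 L = 16,350 g cyanuric acid.

(b) Volume: 271,000 US gal × 3.785 L/gal = 1,025,735 L.
(b) Hardness to add: (147 − 69) = 78 mg/L as CaCO₃ × 1,025,735 L = 80,010 g as CaCO₃.
(b) Moles of Ca²⁺ (1 mol Ca²⁺ ≡ 1 mol CaCO₃): 80,010 / 100.1 g/mol = 799.3 mol.
(b) Mass of CaCl₂·2H₂O: 799.3 × 147 = 117,500 g.

(a) 16.4 kg; (b) 117 kg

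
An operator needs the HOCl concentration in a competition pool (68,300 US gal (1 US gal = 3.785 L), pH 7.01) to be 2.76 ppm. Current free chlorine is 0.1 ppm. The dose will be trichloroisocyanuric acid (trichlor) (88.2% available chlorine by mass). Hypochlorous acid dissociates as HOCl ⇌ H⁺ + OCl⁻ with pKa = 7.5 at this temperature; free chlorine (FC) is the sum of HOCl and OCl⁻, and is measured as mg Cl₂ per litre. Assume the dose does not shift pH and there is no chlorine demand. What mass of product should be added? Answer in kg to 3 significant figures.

Volume: 68,300 US gal × 3.785 L/gal = 258,516 L.
[OCl⁻]/[HOCl] = 10^(pH − pKa) = 10^(7.01 − 7.5) = 0.3236; fraction as HOCl = 1/(1 + 0.3236) = 0.7555.
Free chlorine required for 2.76 ppm HOCl: 2.76 / 0.7555 = 3.653 ppm.
FC to add: 3.653 − 0.1 = 3.553 mg/L as Cl₂.
Cl₂ equivalent: 3.553 mg/L × 258,516 L = 918.5 g.
Product at 88.2% available Cl: 918.5 / 0.882 = 1041 g.

1.04 kg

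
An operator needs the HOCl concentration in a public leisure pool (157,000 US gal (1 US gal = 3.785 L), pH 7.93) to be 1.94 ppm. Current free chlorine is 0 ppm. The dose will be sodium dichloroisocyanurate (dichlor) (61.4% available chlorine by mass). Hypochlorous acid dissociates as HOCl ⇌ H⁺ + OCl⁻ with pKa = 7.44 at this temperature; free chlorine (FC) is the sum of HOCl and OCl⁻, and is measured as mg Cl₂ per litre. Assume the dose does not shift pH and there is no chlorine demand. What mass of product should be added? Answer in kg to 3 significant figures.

7.68 kg

Volume: 157,000 US gal × 3.785 L/gal = 594,245 L.
[OCl⁻]/[HOCl] = 10^(pH − pKa) = 10^(7.93 − 7.44) = 3.09; fraction as HOCl = 1/(1 + 3.09) = 0.2445.
Free chlorine required for 1.94 ppm HOCl: 1.94 / 0.2445 = 7.935 ppm.
FC to add: 7.935 − 0 = 7.935 mg/L as Cl₂.
Cl₂ equivalent: 7.935 mg/L × 594,245 L = 4715 g.
Product at 61.4% available Cl: 4715 / 0.614 = 7680 g.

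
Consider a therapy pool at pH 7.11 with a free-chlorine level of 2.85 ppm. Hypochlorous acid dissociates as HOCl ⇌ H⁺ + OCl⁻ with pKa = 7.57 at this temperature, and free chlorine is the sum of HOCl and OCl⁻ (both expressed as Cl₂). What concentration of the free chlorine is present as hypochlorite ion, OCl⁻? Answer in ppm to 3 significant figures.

[OCl⁻]/[HOCl] = 10^(pH − pKa) = 10^(7.11 − 7.57) = 10^-0.46 = 0.3467.
Fraction as HOCl = 1 / (1 + 0.3467) = 0.7425.
OCl⁻ = (1 − 0.7425) × 2.85 ppm = 0.7338 ppm.

0.734 ppm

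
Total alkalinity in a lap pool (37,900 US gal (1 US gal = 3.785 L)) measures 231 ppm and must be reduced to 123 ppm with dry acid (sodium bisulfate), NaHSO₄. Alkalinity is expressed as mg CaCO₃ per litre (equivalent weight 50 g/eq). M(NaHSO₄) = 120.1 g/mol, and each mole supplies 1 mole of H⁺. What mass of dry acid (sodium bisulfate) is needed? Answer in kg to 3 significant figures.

Volume: 37,900 US gal × 3.785 L/gal = 143,452 L.
Alkalinity to neutralize: (231 − 123) = 108 mg/L as CaCO₃ × 143,452 L = 15,490 g as CaCO₃.
Equivalents of H⁺ required: 15,490 ÷ 50 g/eq = 309.9 eq = 309.9 mol NaHSO₄.
Mass of NaHSO₄: 309.9 × 120.1 = 37,210 g.

37.2 kg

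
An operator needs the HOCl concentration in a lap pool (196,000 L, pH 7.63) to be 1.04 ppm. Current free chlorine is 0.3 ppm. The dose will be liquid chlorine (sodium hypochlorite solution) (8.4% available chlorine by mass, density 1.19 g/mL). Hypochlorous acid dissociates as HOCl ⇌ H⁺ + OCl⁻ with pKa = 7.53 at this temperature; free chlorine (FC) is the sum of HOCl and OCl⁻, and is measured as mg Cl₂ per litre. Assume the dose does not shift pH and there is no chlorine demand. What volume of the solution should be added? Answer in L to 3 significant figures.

4.02 L

[OCl⁻]/[HOCl] = 10^(pH − pKa) = 10^(7.63 − 7.53) = 1.259; fraction as HOCl = 1/(1 + 1.259) = 0.4427.
Free chlorine required for 1.04 ppm HOCl: 1.04 / 0.4427 = 2.349 ppm.
FC to add: 2.349 − 0.3 = 2.049 mg/L as Cl₂.
Cl₂ equivalent: 2.049 mg/L × 196,000 L = 401.7 g.
Product at 8.4% available Cl: 401.7 / 0.084 = 4782 g.
Volume: 4782 g ÷ 1.19 g/mL = 4018 mL.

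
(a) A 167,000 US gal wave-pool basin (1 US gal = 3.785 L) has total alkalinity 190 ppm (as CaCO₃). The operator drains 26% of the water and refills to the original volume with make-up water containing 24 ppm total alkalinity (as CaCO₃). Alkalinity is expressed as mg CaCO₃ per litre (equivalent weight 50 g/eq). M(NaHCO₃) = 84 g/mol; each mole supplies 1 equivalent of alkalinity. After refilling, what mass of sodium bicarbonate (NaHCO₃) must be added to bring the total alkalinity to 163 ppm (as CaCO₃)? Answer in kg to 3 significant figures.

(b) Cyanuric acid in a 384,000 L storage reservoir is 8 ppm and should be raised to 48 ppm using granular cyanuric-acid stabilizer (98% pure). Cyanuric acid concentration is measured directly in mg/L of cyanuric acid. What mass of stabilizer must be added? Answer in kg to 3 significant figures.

(a) Volume: 167,000 US gal × 3.785 L/gal = 632,095 L.
(a) After draining 26% and refilling: 190 × 0.74 + 24 × 0.26 = 146.84 ppm.
(a) Deficit to target: 163 − 146.84 = 16.16 mg/L.
(a) As CaCO₃: 16.16 mg/L × 632,095 L = 10,210 g; ÷ 50 g/eq ÷ 1 = 204.3 mol NaHCO₃.
(a) Mass: 204.3 × 84 = 17,160 g.

(b) CYA to add: (48 − 8) = 40 mg/L × 384,000 L = 15,360 g cyanuric acid.
(b) At 98% purity: 15,360 / 0.98 = 15,670 g product.

(a) 17.2 kg; (b) 15.7 kg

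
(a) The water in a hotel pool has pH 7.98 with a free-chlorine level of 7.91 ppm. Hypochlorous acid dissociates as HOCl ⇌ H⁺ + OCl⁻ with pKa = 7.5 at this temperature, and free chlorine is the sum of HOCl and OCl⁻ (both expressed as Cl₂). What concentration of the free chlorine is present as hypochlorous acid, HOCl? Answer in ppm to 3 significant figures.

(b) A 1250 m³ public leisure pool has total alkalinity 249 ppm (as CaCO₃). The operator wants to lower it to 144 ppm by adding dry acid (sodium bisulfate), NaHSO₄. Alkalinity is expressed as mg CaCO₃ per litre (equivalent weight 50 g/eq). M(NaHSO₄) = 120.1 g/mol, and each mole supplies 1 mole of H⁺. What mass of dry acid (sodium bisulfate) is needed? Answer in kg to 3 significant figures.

(a) [OCl⁻]/[HOCl] = 10^(pH − pKa) = 10^(7.98 − 7.5) = 10^0.48 = 3.02.
(a) Fraction as HOCl = 1 / (1 + 3.02) = 0.2488.
(a) HOCl = 0.2488 × 7.91 ppm = 1.968 ppm.

(b) Volume: 1250 m³ = 1,250,000 L.
(b) Alkalinity to neutralize: (249 − 144) = 105 mg/L as CaCO₃ × 1,250,000 L = 131,200 g as CaCO₃.
(b) Equivalents of H⁺ required: 131,200 ÷ 50 g/eq = 2625 eq = 2625 mol NaHSO₄.
(b) Mass of NaHSO₄: 2625 × 120.1 = 315,300 g.

(a) 1.97 ppm; (b) 315 kg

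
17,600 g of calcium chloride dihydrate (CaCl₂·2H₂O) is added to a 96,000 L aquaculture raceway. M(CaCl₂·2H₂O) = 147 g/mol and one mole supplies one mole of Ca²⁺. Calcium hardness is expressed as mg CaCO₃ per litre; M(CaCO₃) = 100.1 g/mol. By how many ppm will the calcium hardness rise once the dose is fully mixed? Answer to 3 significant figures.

125 ppm

Moles of Ca²⁺: 17,600 g ÷ 147 g/mol = 119.7 mol.
As CaCO₃: 119.7 mol × 100.1 g/mol = 11,980 g.
Rise: 11,980 g / 96,000 L × 1000 = 124.8 mg/L.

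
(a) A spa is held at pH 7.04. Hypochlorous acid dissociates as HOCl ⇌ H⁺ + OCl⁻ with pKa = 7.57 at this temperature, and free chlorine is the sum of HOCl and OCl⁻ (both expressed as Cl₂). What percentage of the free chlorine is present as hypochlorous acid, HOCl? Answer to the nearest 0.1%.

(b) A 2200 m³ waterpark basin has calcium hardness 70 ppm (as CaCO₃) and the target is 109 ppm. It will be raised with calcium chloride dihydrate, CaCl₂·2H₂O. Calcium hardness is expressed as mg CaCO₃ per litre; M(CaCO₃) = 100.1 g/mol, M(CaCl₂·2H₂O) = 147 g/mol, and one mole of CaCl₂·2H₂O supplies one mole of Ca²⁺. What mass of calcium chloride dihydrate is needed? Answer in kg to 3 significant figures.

(a) [OCl⁻]/[HOCl] = 10^(pH − pKa) = 10^(7.04 − 7.57) = 10^-0.53 = 0.2951.
(a) Fraction as HOCl = 1 / (1 + 0.2951) = 0.7721.

(b) Volume: 2200 m³ = 2,200,000 L.
(b) Hardness to add: (109 − 70) = 39 mg/L as CaCO₃ × 2,200,000 L = 85,800 g as CaCO₃.
(b) Moles of Ca²⁺ (1 mol Ca²⁺ ≡ 1 mol CaCO₃): 85,800 / 100.1 g/mol = 857.1 mol.
(b) Mass of CaCl₂·2H₂O: 857.1 × 147 = 126,000 g.

(a) 77.2%; (b) 126 kg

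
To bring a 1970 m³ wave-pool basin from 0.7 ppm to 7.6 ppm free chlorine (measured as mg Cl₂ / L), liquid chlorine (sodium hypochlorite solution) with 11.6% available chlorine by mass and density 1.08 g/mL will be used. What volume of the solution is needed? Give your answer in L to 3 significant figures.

109 L

Volume: 1970 m³ = 1,970,000 L.
Chlorine deficit: 7.6 − 0.7 = 6.9 ppm = 6.9 mg/L as Cl₂.
Cl₂ equivalent needed: 6.9 mg/L × 1,970,000 L = 13,590,000 mg = 13,590 g.
Product at 11.6% available chlorine: 13,590 / 0.116 = 117,200 g.
Volume at density 1.08 g/mL: 117,200 g ÷ 1.08 g/mL = 108,500 mL.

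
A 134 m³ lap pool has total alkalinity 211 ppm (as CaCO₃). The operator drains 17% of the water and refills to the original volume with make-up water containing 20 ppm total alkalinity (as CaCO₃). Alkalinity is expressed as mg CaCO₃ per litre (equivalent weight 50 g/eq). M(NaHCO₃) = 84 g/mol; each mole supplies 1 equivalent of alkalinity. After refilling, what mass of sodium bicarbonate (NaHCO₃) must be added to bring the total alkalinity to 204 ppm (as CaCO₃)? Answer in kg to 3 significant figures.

5.73 kg

Volume: 134 m³ = 134,000 L.
After draining 17% and refilling: 211 × 0.83 + 20 × 0.17 = 178.53 ppm.
Deficit to target: 204 − 178.53 = 25.47 mg/L.
As CaCO₃: 25.47 mg/L × 134,000 L = 3413 g; ÷ 50 g/eq ÷ 1 = 68.26 mol NaHCO₃.
Mass: 68.26 × 84 = 5734 g.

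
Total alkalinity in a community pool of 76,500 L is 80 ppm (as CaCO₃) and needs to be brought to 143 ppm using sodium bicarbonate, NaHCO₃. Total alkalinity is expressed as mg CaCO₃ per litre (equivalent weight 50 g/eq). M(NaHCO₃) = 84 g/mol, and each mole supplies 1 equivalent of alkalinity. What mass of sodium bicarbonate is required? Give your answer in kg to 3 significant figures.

Alkalinity to add: (143 − 80) = 63 mg/L as CaCO₃ × 76,500 L = 4820 g as CaCO₃.
Equivalents: 4820 g ÷ 50 g/eq = 96.39 eq.
NaHCO₃ supplies 1 eq per mole → 96.39 mol.
Mass: 96.39 mol × 84 g/mol = 8097 g.

8.10 kg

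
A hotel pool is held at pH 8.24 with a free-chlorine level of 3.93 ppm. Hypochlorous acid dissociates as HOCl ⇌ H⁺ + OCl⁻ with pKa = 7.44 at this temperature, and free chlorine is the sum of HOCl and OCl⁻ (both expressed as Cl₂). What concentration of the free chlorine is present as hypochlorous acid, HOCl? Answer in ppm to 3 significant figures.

0.538 ppm

[OCl⁻]/[HOCl] = 10^(pH − pKa) = 10^(8.24 − 7.44) = 10^0.80 = 6.31.
Fraction as HOCl = 1 / (1 + 6.31) = 0.1368.
HOCl = 0.1368 × 3.93 ppm = 0.5377 ppm.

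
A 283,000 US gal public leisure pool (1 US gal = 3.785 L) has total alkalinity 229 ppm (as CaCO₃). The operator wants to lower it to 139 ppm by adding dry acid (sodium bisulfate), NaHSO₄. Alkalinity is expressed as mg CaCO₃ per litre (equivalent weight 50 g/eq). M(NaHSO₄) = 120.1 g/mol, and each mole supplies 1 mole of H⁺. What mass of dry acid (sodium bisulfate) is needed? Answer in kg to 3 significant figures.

Volume: 283,000 US gal × 3.785 L/gal = 1,071,155 L.
Alkalinity to neutralize: (229 − 139) = 90 mg/L as CaCO₃ × 1,071,155 L = 96,400 g as CaCO₃.
Equivalents of H⁺ required: 96,400 ÷ 50 g/eq = 1928 eq = 1928 mol NaHSO₄.
Mass of NaHSO₄: 1928 × 120.1 = 231,600 g.

232 kg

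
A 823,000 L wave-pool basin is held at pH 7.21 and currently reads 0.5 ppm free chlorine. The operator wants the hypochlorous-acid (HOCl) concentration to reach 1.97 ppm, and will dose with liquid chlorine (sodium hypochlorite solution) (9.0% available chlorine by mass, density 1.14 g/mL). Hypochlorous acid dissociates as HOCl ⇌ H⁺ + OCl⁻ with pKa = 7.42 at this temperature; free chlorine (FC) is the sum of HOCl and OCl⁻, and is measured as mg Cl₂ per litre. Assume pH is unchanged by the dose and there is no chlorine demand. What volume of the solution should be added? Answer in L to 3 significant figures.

[OCl⁻]/[HOCl] = 10^(pH − pKa) = 10^(7.21 − 7.42) = 0.6166; fraction as HOCl = 1/(1 + 0.6166) = 0.6186.
Free chlorine required for 1.97 ppm HOCl: 1.97 / 0.6186 = 3.185 ppm.
FC to add: 3.185 − 0.5 = 2.685 mg/L as Cl₂.
Cl₂ equivalent: 2.685 mg/L × 823,000 L = 2210 g.
Product at 9.0% available Cl: 2210 / 0.09 = 24,550 g.
Volume: 24,550 g ÷ 1.14 g/mL = 21,540 mL.

21.5 L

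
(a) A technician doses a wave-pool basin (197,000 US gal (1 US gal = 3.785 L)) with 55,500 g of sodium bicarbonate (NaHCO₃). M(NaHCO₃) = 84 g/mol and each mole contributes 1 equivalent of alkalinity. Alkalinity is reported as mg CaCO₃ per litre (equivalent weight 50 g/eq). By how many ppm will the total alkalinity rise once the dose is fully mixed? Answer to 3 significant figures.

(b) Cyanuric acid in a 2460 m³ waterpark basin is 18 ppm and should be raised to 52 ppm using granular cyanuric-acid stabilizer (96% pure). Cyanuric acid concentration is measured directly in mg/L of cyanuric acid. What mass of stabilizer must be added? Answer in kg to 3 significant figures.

(a) 44.3 ppm; (b) 87.1 kg

(a) Volume: 197,000 US gal × 3.785 L/gal = 745,645 L.
(a) Moles of NaHCO₃: 55,500 g ÷ 84 g/mol = 660.7 mol → 660.7 eq of alkalinity.
(a) As CaCO₃: 660.7 eq × 50 g/eq = 33,040 g.
(a) Rise: 33,040 g / 745,645 L × 1000 = 44.3 mg/L.

(b) Volume: 2460 m³ = 2,460,000 L.
(b) CYA to add: (52 − 18) = 34 mg/L × 2,460,000 L = 83,640 g cyanuric acid.
(b) At 96% purity: 83,640 / 0.96 = 87,120 g product.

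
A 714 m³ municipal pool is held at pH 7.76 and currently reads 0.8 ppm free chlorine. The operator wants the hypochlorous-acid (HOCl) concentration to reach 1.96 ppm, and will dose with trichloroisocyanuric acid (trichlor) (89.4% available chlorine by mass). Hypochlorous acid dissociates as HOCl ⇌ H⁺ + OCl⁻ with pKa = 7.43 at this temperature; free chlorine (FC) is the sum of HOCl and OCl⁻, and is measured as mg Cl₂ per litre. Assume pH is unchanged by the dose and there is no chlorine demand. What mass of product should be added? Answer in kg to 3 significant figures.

4.27 kg

Volume: 714 m³ = 714,000 L.
[OCl⁻]/[HOCl] = 10^(pH − pKa) = 10^(7.76 − 7.43) = 2.138; fraction as HOCl = 1/(1 + 2.138) = 0.3187.
Free chlorine required for 1.96 ppm HOCl: 1.96 / 0.3187 = 6.15 ppm.
FC to add: 6.15 − 0.8 = 5.35 mg/L as Cl₂.
Cl₂ equivalent: 5.35 mg/L × 714,000 L = 3820 g.
Product at 89.4% available Cl: 3820 / 0.894 = 4273 g.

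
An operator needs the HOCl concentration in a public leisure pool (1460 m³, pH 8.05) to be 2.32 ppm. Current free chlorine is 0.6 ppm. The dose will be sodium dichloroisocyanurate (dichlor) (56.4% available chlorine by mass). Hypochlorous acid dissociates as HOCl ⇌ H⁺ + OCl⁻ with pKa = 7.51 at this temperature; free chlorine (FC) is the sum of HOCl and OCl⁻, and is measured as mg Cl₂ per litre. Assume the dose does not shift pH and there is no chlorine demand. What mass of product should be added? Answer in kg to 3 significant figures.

25.3 kg

Volume: 1460 m³ = 1,460,000 L.
[OCl⁻]/[HOCl] = 10^(pH − pKa) = 10^(8.05 − 7.51) = 3.467; fraction as HOCl = 1/(1 + 3.467) = 0.2238.
Free chlorine required for 2.32 ppm HOCl: 2.32 / 0.2238 = 10.36 ppm.
FC to add: 10.36 − 0.6 = 9.764 mg/L as Cl₂.
Cl₂ equivalent: 9.764 mg/L × 1,460,000 L = 14,260 g.
Product at 56.4% available Cl: 14,260 / 0.564 = 25,280 g.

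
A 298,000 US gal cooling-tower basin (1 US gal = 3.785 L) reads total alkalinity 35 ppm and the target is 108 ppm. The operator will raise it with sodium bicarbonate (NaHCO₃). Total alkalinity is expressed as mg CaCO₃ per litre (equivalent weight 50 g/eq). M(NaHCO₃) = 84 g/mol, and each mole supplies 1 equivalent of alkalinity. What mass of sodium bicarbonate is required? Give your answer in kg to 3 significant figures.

138 kg

Volume: 298,000 US gal × 3.785 L/gal = 1,127,930 L.
Alkalinity to add: (108 − 35) = 73 mg/L as CaCO₃ × 1,127,930 L = 82,340 g as CaCO₃.
Equivalents: 82,340 g ÷ 50 g/eq = 1647 eq.
NaHCO₃ supplies 1 eq per mole → 1647 mol.
Mass: 1647 mol × 84 g/mol = 138,300 g.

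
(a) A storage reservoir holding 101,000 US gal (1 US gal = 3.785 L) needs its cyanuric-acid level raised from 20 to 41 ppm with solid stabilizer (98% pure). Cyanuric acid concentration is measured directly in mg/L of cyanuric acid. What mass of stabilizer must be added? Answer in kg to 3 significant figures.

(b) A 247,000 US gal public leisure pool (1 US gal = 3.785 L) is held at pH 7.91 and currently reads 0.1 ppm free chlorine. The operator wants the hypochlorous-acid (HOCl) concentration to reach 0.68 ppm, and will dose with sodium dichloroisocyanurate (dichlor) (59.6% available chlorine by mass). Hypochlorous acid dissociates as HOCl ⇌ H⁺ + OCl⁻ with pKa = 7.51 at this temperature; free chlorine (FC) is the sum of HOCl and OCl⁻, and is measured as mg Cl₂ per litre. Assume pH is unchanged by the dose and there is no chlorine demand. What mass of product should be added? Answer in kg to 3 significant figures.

(a) Volume: 101,000 US gal × 3.785 L/gal = 382,285 L.
(a) CYA to add: (41 − 20) = 21 mg/L × 382,285 L = 8028 g cyanuric acid.
(a) At 98% purity: 8028 / 0.98 = 8192 g product.

(b) Volume: 247,000 US gal × 3.785 L/gal = 934,895 L.
(b) [OCl⁻]/[HOCl] = 10^(pH − pKa) = 10^(7.91 − 7.51) = 2.512; fraction as HOCl = 1/(1 + 2.512) = 0.2847.
(b) Free chlorine required for 0.68 ppm HOCl: 0.68 / 0.2847 = 2.388 ppm.
(b) FC to add: 2.388 − 0.1 = 2.288 mg/L as Cl₂.
(b) Cl₂ equivalent: 2.288 mg/L × 934,895 L = 2139 g.
(b) Product at 59.6% available Cl: 2139 / 0.596 = 3589 g.

(a) 8.19 kg; (b) 3.59 kg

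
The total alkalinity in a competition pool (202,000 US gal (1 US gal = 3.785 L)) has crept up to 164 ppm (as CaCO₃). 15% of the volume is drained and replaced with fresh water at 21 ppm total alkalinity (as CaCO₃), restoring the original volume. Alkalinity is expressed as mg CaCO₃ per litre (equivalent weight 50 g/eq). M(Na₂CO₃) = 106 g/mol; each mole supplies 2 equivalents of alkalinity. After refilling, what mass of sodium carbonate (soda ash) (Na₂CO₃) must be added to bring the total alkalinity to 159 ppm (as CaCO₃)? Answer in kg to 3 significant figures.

13.3 kg

Volume: 202,000 US gal × 3.785 L/gal = 764,570 L.
After draining 15% and refilling: 164 × 0.85 + 21 × 0.15 = 142.55 ppm.
Deficit to target: 159 − 142.55 = 16.45 mg/L.
As CaCO₃: 16.45 mg/L × 764,570 L = 12,580 g; ÷ 50 g/eq ÷ 2 = 125.8 mol Na₂CO₃.
Mass: 125.8 × 106 = 13,330 g.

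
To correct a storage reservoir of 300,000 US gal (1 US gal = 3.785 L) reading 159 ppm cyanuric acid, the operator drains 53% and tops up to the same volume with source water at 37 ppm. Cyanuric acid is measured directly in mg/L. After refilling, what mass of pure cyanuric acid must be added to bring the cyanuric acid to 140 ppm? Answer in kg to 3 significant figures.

Volume: 300,000 US gal × 3.785 L/gal = 1,135,500 L.
After draining 53% and refilling: 159 × 0.47 + 37 × 0.53 = 94.34 ppm.
Deficit to target: 140 − 94.34 = 45.66 mg/L.
Mass: 45.66 mg/L × 1,135,500 L = 51,850 g cyanuric acid.

51.8 kg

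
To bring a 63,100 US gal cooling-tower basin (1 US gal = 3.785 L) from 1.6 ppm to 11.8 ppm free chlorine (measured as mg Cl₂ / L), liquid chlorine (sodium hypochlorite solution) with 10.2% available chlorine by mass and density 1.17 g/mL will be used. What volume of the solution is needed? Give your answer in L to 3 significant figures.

20.4 L

Volume: 63,100 US gal × 3.785 L/gal = 238,834 L.
Chlorine deficit: 11.8 − 1.6 = 10.2 ppm = 10.2 mg/L as Cl₂.
Cl₂ equivalent needed: 10.2 mg/L × 238,834 L = 2,436,000 mg = 2436 g.
Product at 10.2% available chlorine: 2436 / 0.102 = 23,880 g.
Volume at density 1.17 g/mL: 23,880 g ÷ 1.17 g/mL = 20,410 mL.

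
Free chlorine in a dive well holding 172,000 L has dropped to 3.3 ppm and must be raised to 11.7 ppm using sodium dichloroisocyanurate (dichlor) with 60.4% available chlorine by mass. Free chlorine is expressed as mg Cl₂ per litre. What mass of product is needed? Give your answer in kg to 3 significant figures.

Chlorine deficit: 11.7 − 3.3 = 8.4 ppm = 8.4 mg/L as Cl₂.
Cl₂ equivalent needed: 8.4 mg/L × 172,000 L = 1,445,000 mg = 1445 g.
Product at 60.4% available chlorine: 1445 / 0.604 = 2392 g.

2.39 kg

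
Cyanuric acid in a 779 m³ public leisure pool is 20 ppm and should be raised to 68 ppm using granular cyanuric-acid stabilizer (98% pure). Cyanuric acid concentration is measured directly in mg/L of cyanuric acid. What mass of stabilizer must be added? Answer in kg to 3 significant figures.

Volume: 779 m³ = 779,000 L.
CYA to add: (68 − 20) = 48 mg/L × 779,000 L = 37,390 g cyanuric acid.
At 98% purity: 37,390 / 0.98 = 38,160 g product.

38.2 kg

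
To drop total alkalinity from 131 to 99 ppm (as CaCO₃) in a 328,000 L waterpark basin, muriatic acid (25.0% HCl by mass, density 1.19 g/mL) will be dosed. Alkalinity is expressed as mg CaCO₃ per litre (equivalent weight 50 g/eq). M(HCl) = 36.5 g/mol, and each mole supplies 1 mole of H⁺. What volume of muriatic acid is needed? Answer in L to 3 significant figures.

Alkalinity to neutralize: (131 − 99) = 32 mg/L as CaCO₃ × 328,000 L = 10,500 g as CaCO₃.
Equivalents of H⁺ required: 10,500 ÷ 50 g/eq = 209.9 eq = 209.9 mol HCl.
Mass of HCl: 209.9 × 36.5 = 7662 g.
Mass of 25.0% solution: 7662 / 0.25 = 30,650 g.
Volume: 30,650 g ÷ 1.19 g/mL = 25,750 mL.

25.8 L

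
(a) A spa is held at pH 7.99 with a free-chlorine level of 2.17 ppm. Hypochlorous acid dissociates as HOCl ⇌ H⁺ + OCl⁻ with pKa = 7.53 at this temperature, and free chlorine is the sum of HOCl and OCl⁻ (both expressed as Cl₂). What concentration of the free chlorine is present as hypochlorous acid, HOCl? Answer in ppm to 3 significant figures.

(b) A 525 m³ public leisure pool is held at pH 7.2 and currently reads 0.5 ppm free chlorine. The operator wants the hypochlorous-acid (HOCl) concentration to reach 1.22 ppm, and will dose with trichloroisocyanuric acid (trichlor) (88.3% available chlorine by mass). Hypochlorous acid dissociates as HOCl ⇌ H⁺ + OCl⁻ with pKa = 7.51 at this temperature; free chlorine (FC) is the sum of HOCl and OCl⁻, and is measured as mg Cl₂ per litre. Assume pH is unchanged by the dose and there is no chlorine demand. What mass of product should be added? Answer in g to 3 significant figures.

(a) [OCl⁻]/[HOCl] = 10^(pH − pKa) = 10^(7.99 − 7.53) = 10^0.46 = 2.884.
(a) Fraction as HOCl = 1 / (1 + 2.884) = 0.2575.
(a) HOCl = 0.2575 × 2.17 ppm = 0.5587 ppm.

(b) Volume: 525 m³ = 525,000 L.
(b) [OCl⁻]/[HOCl] = 10^(pH − pKa) = 10^(7.2 − 7.51) = 0.4898; fraction as HOCl = 1/(1 + 0.4898) = 0.6712.
(b) Free chlorine required for 1.22 ppm HOCl: 1.22 / 0.6712 = 1.818 ppm.
(b) FC to add: 1.818 − 0.5 = 1.318 mg/L as Cl₂.
(b) Cl₂ equivalent: 1.318 mg/L × 525,000 L = 691.7 g.
(b) Product at 88.3% available Cl: 691.7 / 0.883 = 783.4 g.

(a) 0.559 ppm; (b) 783 g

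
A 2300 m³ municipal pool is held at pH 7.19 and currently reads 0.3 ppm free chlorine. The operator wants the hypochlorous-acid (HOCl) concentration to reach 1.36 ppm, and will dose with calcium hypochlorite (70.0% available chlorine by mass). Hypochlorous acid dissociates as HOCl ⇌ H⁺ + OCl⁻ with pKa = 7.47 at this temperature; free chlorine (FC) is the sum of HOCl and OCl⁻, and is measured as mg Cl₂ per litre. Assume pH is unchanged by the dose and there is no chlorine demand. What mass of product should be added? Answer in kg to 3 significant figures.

Volume: 2300 m³ = 2,300,000 L.
[OCl⁻]/[HOCl] = 10^(pH − pKa) = 10^(7.19 − 7.47) = 0.5248; fraction as HOCl = 1/(1 + 0.5248) = 0.6558.
Free chlorine required for 1.36 ppm HOCl: 1.36 / 0.6558 = 2.074 ppm.
FC to add: 2.074 − 0.3 = 1.774 mg/L as Cl₂.
Cl₂ equivalent: 1.774 mg/L × 2,300,000 L = 4080 g.
Product at 70.0% available Cl: 4080 / 0.7 = 5828 g.

5.83 kg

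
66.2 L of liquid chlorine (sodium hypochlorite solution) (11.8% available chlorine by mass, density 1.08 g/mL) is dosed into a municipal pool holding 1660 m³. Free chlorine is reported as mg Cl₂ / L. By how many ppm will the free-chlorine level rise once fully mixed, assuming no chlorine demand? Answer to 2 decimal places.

5.08 ppm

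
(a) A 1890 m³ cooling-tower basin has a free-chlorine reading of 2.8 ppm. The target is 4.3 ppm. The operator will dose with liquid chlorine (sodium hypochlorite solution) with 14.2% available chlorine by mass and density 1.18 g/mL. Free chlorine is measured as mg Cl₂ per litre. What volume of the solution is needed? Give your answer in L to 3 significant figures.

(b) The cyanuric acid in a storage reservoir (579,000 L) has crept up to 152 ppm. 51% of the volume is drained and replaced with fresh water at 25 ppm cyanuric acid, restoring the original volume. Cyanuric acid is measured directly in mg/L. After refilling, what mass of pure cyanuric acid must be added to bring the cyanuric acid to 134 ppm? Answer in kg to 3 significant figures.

(a) Volume: 1890 m³ = 1,890,000 L.
(a) Chlorine deficit: 4.3 − 2.8 = 1.5 ppm = 1.5 mg/L as Cl₂.
(a) Cl₂ equivalent needed: 1.5 mg/L × 1,890,000 L = 2,835,000 mg = 2835 g.
(a) Product at 14.2% available chlorine: 2835 / 0.142 = 19,960 g.
(a) Volume at density 1.18 g/mL: 19,960 g ÷ 1.18 g/mL = 16,920 mL.

(b) After draining 51% and refilling: 152 × 0.49 + 25 × 0.51 = 87.23 ppm.
(b) Deficit to target: 134 − 87.23 = 46.77 mg/L.
(b) Mass: 46.77 mg/L × 579,000 L = 27,080 g cyanuric acid.

(a) 16.9 L; (b) 27.1 kg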